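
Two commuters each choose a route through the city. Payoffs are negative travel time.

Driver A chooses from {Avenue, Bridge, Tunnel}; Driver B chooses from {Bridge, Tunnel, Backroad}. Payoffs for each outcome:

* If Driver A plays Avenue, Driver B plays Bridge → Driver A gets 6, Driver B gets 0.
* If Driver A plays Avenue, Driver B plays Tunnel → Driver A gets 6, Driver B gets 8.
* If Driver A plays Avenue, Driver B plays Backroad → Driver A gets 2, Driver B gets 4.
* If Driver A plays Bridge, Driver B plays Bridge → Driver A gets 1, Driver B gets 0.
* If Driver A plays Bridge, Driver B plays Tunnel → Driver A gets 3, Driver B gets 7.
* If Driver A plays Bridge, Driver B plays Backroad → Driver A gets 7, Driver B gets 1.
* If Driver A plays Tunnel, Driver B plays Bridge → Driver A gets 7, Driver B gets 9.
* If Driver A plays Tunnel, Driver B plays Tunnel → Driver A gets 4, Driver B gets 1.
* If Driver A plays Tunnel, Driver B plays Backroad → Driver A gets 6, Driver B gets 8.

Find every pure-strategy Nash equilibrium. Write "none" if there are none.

(Avenue, Bridge): Driver A can switch to Tunnel (6 → 7). Not NE.
(Avenue, Tunnel): Driver A gets 6, best alternative 4; Driver B gets 8, best alternative 4. No profitable deviation — NE.
(Avenue, Backroad): Driver A can switch to Bridge (2 → 7). Not NE.
(Bridge, Bridge): Driver A can switch to Avenue (1 → 6). Not NE.
(Bridge, Tunnel): Driver A can switch to Avenue (3 → 6). Not NE.
(Bridge, Backroad): Driver B can switch to Tunnel (1 → 7). Not NE.
(Tunnel, Bridge): Driver A gets 7, best alternative 6; Driver B gets 9, best alternative 8. No profitable deviation — NE.
(Tunnel, Tunnel): Driver A can switch to Avenue (4 → 6). Not NE.
(Tunnel, Backroad): Driver A can switch to Bridge (6 → 7). Not NE.

Pure-strategy Nash equilibria: (Avenue, Tunnel); (Tunnel, Bridge)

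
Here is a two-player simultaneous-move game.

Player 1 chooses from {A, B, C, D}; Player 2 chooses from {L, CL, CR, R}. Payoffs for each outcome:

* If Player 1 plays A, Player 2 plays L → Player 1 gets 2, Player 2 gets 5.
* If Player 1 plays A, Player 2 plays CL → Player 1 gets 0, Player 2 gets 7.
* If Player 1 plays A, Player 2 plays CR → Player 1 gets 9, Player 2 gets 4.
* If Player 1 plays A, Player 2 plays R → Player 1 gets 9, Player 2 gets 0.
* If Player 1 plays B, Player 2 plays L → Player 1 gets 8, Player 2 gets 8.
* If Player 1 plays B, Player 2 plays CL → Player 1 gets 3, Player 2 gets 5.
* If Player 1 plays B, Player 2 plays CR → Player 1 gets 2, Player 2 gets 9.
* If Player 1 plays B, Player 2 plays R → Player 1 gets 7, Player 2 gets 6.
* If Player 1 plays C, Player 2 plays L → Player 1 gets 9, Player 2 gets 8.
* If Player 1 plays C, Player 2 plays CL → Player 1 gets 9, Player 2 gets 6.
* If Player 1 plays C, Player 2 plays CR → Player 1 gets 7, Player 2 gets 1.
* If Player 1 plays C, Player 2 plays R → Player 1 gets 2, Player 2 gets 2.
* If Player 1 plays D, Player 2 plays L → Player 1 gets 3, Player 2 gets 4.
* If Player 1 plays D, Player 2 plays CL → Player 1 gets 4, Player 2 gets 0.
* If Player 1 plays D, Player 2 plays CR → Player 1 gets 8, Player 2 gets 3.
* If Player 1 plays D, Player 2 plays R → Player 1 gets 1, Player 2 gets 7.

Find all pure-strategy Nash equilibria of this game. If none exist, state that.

Player 1 against L: payoffs 2, 8, 9, 3 → best response C.
Player 1 against CL: payoffs 0, 3, 9, 4 → best response C.
Player 1 against CR: payoffs 9, 2, 7, 8 → best response A.
Player 1 against R: payoffs 9, 7, 2, 1 → best response A.
Player 2 against A: payoffs 5, 7, 4, 0 → best response CL.
Player 2 against B: payoffs 8, 5, 9, 6 → best response CR.
Player 2 against C: payoffs 8, 6, 1, 2 → best response L.
Player 2 against D: payoffs 4, 0, 3, 7 → best response R.
Mutual best responses: (C, L).

Pure NE: (C, L)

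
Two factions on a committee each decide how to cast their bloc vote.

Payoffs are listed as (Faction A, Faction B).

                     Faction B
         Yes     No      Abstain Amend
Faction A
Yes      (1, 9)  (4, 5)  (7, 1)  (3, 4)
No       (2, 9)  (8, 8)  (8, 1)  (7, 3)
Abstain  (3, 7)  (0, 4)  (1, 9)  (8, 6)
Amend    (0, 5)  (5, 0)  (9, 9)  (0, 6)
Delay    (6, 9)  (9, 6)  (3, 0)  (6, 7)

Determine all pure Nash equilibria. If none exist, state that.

For each strategy profile, look for a profitable unilateral deviation.
(Yes, Yes): Faction A can switch to No (1 → 2). Not NE.
(Yes, No): Faction A can switch to No (4 → 8). Not NE.
(Yes, Abstain): Faction A can switch to No (7 → 8). Not NE.
(Yes, Amend): Faction A can switch to No (3 → 7). Not NE.
(No, Yes): Faction A can switch to Abstain (2 → 3). Not NE.
(No, No): Faction A can switch to Delay (8 → 9). Not NE.
(Amend, Abstain): Faction A gets 9, best alternative 8; Faction B gets 9, best alternative 6. No profitable deviation — NE.
(Delay, Yes): Faction A gets 6, best alternative 3; Faction B gets 9, best alternative 7. No profitable deviation — NE.
(The remaining 12 profiles each have a profitable deviation by the same check.)

(Amend, Abstain); (Delay, Yes)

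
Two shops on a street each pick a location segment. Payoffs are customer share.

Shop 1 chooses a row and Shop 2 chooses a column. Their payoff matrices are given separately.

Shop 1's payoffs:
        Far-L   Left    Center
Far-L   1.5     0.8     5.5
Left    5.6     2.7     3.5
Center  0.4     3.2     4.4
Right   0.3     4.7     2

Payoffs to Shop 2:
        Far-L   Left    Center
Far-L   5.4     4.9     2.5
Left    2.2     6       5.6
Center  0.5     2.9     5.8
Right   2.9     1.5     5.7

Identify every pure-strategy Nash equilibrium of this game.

Shop 1 against Far-L: payoffs 1.5, 5.6, 0.4, 0.3 → best response Left.
Shop 1 against Left: payoffs 0.8, 2.7, 3.2, 4.7 → best response Right.
Shop 1 against Center: payoffs 5.5, 3.5, 4.4, 2 → best response Far-L.
Shop 2 against Far-L: payoffs 5.4, 4.9, 2.5 → best response Far-L.
Shop 2 against Left: payoffs 2.2, 6, 5.6 → best response Left.
Shop 2 against Center: payoffs 0.5, 2.9, 5.8 → best response Center.
Shop 2 against Right: payoffs 2.9, 1.5, 5.7 → best response Center.
No profile is a mutual best response for all players.

This game has no pure Nash equilibrium.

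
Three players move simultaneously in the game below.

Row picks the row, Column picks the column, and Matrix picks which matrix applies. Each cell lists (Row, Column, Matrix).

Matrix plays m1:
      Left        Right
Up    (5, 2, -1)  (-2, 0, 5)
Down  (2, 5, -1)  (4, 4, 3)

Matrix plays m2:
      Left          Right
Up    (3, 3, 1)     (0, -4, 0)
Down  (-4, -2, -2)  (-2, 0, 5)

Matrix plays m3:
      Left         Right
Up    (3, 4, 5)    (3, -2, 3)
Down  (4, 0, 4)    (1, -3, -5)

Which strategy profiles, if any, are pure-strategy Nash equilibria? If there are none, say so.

Pure NE: (Down, Left, m3)

Row against (Left, m1): payoffs 5, 2 → best response Up.
Row against (Left, m2): payoffs 3, -4 → best response Up.
Row against (Left, m3): payoffs 3, 4 → best response Down.
Row against (Right, m1): payoffs -2, 4 → best response Down.
Row against (Right, m2): payoffs 0, -2 → best response Up.
Row against (Right, m3): payoffs 3, 1 → best response Up.
Column against (Up, m1): payoffs 2, 0 → best response Left.
Column against (Up, m2): payoffs 3, -4 → best response Left.
Column against (Up, m3): payoffs 4, -2 → best response Left.
Column against (Down, m1): payoffs 5, 4 → best response Left.
Column against (Down, m2): payoffs -2, 0 → best response Right.
Column against (Down, m3): payoffs 0, -3 → best response Left.
Matrix against (Up, Left): payoffs -1, 1, 5 → best response m3.
Matrix against (Up, Right): payoffs 5, 0, 3 → best response m1.
Matrix against (Down, Left): payoffs -1, -2, 4 → best response m3.
Matrix against (Down, Right): payoffs 3, 5, -5 → best response m2.
Mutual best responses: (Down, Left, m3).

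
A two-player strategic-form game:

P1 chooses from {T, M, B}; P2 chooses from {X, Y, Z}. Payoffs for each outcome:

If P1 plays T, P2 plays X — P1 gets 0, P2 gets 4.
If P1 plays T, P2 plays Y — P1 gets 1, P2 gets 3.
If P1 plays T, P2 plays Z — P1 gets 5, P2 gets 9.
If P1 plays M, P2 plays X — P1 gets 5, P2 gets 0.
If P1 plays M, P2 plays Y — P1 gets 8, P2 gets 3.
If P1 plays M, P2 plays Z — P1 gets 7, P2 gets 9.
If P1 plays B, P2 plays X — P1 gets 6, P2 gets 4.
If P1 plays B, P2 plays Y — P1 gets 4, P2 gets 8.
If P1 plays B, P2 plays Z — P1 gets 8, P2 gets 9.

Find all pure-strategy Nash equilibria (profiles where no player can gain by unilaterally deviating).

(T, X): P1 can switch to M (0 → 5). Not NE.
(T, Y): P1 can switch to M (1 → 8). Not NE.
(T, Z): P1 can switch to M (5 → 7). Not NE.
(M, X): P1 can switch to B (5 → 6). Not NE.
(M, Y): P2 can switch to Z (3 → 9). Not NE.
(M, Z): P1 can switch to B (7 → 8). Not NE.
(B, X): P2 can switch to Y (4 → 8). Not NE.
(B, Y): P1 can switch to M (4 → 8). Not NE.
(B, Z): P1 gets 8, best alternative 7; P2 gets 9, best alternative 8. No profitable deviation — NE.

The unique pure-strategy Nash equilibrium is (B, Z).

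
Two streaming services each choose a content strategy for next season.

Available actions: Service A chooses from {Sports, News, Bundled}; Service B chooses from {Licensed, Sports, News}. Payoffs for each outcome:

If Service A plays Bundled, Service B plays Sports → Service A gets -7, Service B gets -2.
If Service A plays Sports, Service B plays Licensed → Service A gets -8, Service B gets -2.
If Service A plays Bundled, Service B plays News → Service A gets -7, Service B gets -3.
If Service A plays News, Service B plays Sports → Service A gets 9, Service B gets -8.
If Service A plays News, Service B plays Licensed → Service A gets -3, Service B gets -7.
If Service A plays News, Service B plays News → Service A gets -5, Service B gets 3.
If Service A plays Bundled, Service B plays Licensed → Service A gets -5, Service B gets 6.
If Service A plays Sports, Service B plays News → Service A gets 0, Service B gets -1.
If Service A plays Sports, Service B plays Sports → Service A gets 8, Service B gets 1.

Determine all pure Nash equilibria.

There is no pure-strategy Nash equilibrium.

For each strategy profile, look for a profitable unilateral deviation.
(Sports, Licensed): Service A can switch to News (-8 → -3). Not NE.
(Sports, Sports): Service A can switch to News (8 → 9). Not NE.
(Sports, News): Service B can switch to Sports (-1 → 1). Not NE.
(News, Licensed): Service B can switch to News (-7 → 3). Not NE.
(News, Sports): Service B can switch to Licensed (-8 → -7). Not NE.
(News, News): Service A can switch to Sports (-5 → 0). Not NE.
(Bundled, Licensed): Service A can switch to News (-5 → -3). Not NE.
(Bundled, Sports): Service A can switch to Sports (-7 → 8). Not NE.
(Bundled, News): Service A can switch to Sports (-7 → 0). Not NE.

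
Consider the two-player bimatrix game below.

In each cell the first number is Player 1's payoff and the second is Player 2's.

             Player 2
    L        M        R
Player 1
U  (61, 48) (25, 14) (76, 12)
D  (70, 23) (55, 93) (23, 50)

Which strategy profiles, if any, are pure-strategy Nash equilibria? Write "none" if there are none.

Pure NE: (D, M)

Player 1 against L: payoffs 61, 70 → best response D.
Player 1 against M: payoffs 25, 55 → best response D.
Player 1 against R: payoffs 76, 23 → best response U.
Player 2 against U: payoffs 48, 14, 12 → best response L.
Player 2 against D: payoffs 23, 93, 50 → best response M.
Mutual best responses: (D, M).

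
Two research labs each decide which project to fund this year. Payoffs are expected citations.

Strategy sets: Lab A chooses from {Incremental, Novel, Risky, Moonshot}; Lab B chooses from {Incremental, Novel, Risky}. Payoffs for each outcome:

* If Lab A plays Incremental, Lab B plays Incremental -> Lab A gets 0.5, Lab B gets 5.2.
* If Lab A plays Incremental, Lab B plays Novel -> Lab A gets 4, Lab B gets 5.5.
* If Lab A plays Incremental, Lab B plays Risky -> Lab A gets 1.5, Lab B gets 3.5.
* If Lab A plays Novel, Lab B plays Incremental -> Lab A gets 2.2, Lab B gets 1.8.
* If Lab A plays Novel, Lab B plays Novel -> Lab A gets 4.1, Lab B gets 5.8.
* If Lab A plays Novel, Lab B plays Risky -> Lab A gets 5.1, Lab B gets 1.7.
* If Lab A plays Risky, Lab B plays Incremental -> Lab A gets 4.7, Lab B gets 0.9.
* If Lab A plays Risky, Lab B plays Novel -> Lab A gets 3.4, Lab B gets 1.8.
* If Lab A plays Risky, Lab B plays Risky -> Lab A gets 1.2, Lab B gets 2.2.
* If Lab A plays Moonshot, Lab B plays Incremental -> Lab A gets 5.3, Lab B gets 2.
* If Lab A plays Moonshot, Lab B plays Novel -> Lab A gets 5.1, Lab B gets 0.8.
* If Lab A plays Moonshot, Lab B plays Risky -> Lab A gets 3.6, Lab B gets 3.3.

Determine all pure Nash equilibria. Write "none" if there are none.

This game has no pure Nash equilibrium.

Lab A against Incremental: payoffs 0.5, 2.2, 4.7, 5.3 → best response Moonshot.
Lab A against Novel: payoffs 4, 4.1, 3.4, 5.1 → best response Moonshot.
Lab A against Risky: payoffs 1.5, 5.1, 1.2, 3.6 → best response Novel.
Lab B against Incremental: payoffs 5.2, 5.5, 3.5 → best response Novel.
Lab B against Novel: payoffs 1.8, 5.8, 1.7 → best response Novel.
Lab B against Risky: payoffs 0.9, 1.8, 2.2 → best response Risky.
Lab B against Moonshot: payoffs 2, 0.8, 3.3 → best response Risky.
No profile is a mutual best response for all players.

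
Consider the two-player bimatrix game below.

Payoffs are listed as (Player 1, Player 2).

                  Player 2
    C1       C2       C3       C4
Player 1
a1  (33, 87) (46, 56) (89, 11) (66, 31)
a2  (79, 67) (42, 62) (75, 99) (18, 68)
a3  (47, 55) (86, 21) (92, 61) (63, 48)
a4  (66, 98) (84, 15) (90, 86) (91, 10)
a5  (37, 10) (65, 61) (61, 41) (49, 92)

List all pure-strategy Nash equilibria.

Mark each player's best response to every combination of opponents' strategies; a profile where every player is best-responding is a pure Nash equilibrium.
Player 1 against C1: payoffs 33, 79, 47, 66, 37 → best response a2.
Player 1 against C2: payoffs 46, 42, 86, 84, 65 → best response a3.
Player 1 against C3: payoffs 89, 75, 92, 90, 61 → best response a3.
Player 1 against C4: payoffs 66, 18, 63, 91, 49 → best response a4.
Player 2 against a1: payoffs 87, 56, 11, 31 → best response C1.
Player 2 against a2: payoffs 67, 62, 99, 68 → best response C3.
Player 2 against a3: payoffs 55, 21, 61, 48 → best response C3.
Player 2 against a4: payoffs 98, 15, 86, 10 → best response C1.
Player 2 against a5: payoffs 10, 61, 41, 92 → best response C4.
Mutual best responses: (a3, C3).

The unique pure-strategy Nash equilibrium is (a3, C3).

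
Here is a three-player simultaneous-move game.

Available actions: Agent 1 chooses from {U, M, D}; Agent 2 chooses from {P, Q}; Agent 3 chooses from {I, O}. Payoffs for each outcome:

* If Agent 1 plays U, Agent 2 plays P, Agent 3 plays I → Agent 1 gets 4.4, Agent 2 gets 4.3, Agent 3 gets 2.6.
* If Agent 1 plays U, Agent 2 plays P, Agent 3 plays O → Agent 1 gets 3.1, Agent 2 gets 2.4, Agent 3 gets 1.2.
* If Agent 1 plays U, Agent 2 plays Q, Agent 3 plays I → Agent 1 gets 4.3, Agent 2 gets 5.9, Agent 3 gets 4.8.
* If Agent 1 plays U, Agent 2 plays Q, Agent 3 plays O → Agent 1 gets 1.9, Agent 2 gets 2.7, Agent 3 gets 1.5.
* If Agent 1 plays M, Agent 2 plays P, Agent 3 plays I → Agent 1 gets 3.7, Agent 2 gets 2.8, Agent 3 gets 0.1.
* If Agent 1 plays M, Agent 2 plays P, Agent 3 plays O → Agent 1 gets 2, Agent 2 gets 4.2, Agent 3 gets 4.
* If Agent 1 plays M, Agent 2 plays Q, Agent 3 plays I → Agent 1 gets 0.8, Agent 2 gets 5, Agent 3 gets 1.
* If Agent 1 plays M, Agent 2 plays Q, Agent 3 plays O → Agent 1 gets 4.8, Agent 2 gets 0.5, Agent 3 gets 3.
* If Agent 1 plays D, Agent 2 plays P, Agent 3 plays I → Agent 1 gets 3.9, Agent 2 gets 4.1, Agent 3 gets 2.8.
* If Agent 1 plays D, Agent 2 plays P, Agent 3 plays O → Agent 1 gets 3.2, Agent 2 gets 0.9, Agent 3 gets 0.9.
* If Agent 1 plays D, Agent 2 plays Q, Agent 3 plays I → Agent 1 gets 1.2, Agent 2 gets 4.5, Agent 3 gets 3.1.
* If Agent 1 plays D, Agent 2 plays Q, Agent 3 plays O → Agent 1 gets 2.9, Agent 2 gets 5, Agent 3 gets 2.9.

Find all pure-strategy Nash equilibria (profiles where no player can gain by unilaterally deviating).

(U, Q, I)

For each player, find the best response to each opponent profile; mutual best responses are the pure NE.
Agent 1 against (P, I): payoffs 4.4, 3.7, 3.9 → best response U.
Agent 1 against (P, O): payoffs 3.1, 2, 3.2 → best response D.
Agent 1 against (Q, I): payoffs 4.3, 0.8, 1.2 → best response U.
Agent 1 against (Q, O): payoffs 1.9, 4.8, 2.9 → best response M.
Agent 2 against (U, I): payoffs 4.3, 5.9 → best response Q.
Agent 2 against (U, O): payoffs 2.4, 2.7 → best response Q.
Agent 2 against (M, I): payoffs 2.8, 5 → best response Q.
Agent 2 against (M, O): payoffs 4.2, 0.5 → best response P.
Agent 2 against (D, I): payoffs 4.1, 4.5 → best response Q.
Agent 2 against (D, O): payoffs 0.9, 5 → best response Q.
Agent 3 against (U, P): payoffs 2.6, 1.2 → best response I.
Agent 3 against (U, Q): payoffs 4.8, 1.5 → best response I.
Agent 3 against (M, P): payoffs 0.1, 4 → best response O.
Agent 3 against (M, Q): payoffs 1, 3 → best response O.
Agent 3 against (D, P): payoffs 2.8, 0.9 → best response I.
Agent 3 against (D, Q): payoffs 3.1, 2.9 → best response I.
Mutual best responses: (U, Q, I).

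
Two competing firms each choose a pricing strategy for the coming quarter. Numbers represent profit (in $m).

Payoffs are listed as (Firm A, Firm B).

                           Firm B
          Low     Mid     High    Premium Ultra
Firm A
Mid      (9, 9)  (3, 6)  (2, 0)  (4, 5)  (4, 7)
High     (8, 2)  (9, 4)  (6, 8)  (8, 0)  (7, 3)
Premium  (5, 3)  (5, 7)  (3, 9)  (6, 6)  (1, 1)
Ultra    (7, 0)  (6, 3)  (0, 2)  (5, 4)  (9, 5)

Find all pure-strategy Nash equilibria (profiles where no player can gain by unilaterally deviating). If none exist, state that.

Check each profile: it is a Nash equilibrium iff no player can strictly gain by switching unilaterally.
(Mid, Low): Firm A gets 9, best alternative 8; Firm B gets 9, best alternative 7. No profitable deviation — NE.
(Mid, Mid): Firm A can switch to High (3 → 9). Not NE.
(Mid, High): Firm A can switch to High (2 → 6). Not NE.
(Mid, Premium): Firm A can switch to High (4 → 8). Not NE.
(Mid, Ultra): Firm A can switch to High (4 → 7). Not NE.
(High, Low): Firm A can switch to Mid (8 → 9). Not NE.
(High, Mid): Firm B can switch to High (4 → 8). Not NE.
(High, High): Firm A gets 6, best alternative 3; Firm B gets 8, best alternative 4. No profitable deviation — NE.
(High, Premium): Firm B can switch to Low (0 → 2). Not NE.
(High, Ultra): Firm A can switch to Ultra (7 → 9). Not NE.
(Premium, Low): Firm A can switch to Mid (5 → 9). Not NE.
(Premium, Mid): Firm A can switch to High (5 → 9). Not NE.
(Ultra, Ultra): Firm A gets 9, best alternative 7; Firm B gets 5, best alternative 4. No profitable deviation — NE.
(The remaining 7 profiles each have a profitable deviation by the same check.)

Pure-strategy Nash equilibria: (Mid, Low) and (High, High) and (Ultra, Ultra)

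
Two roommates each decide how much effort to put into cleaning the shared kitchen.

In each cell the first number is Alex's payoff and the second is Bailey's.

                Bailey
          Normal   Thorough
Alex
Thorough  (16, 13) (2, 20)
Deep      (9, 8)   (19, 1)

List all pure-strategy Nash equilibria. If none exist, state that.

There is no pure-strategy Nash equilibrium.

For each player, find the best response to each opponent profile; mutual best responses are the pure NE.
Alex against Normal: payoffs 16, 9 → best response Thorough.
Alex against Thorough: payoffs 2, 19 → best response Deep.
Bailey against Thorough: payoffs 13, 20 → best response Thorough.
Bailey against Deep: payoffs 8, 1 → best response Normal.
No profile is a mutual best response for all players.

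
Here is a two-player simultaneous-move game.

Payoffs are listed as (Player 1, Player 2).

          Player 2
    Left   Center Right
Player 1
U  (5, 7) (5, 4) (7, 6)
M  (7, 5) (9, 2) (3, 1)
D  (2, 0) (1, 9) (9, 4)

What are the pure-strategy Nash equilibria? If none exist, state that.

Pure NE: (M, Left)

Check each profile: it is a Nash equilibrium iff no player can strictly gain by switching unilaterally.
(U, Left): Player 1 can switch to M (5 → 7). Not NE.
(U, Center): Player 1 can switch to M (5 → 9). Not NE.
(U, Right): Player 1 can switch to D (7 → 9). Not NE.
(M, Left): Player 1 gets 7, best alternative 5; Player 2 gets 5, best alternative 2. No profitable deviation — NE.
(M, Center): Player 2 can switch to Left (2 → 5). Not NE.
(M, Right): Player 1 can switch to U (3 → 7). Not NE.
(D, Left): Player 1 can switch to U (2 → 5). Not NE.
(The remaining 2 profiles each have a profitable deviation by the same check.)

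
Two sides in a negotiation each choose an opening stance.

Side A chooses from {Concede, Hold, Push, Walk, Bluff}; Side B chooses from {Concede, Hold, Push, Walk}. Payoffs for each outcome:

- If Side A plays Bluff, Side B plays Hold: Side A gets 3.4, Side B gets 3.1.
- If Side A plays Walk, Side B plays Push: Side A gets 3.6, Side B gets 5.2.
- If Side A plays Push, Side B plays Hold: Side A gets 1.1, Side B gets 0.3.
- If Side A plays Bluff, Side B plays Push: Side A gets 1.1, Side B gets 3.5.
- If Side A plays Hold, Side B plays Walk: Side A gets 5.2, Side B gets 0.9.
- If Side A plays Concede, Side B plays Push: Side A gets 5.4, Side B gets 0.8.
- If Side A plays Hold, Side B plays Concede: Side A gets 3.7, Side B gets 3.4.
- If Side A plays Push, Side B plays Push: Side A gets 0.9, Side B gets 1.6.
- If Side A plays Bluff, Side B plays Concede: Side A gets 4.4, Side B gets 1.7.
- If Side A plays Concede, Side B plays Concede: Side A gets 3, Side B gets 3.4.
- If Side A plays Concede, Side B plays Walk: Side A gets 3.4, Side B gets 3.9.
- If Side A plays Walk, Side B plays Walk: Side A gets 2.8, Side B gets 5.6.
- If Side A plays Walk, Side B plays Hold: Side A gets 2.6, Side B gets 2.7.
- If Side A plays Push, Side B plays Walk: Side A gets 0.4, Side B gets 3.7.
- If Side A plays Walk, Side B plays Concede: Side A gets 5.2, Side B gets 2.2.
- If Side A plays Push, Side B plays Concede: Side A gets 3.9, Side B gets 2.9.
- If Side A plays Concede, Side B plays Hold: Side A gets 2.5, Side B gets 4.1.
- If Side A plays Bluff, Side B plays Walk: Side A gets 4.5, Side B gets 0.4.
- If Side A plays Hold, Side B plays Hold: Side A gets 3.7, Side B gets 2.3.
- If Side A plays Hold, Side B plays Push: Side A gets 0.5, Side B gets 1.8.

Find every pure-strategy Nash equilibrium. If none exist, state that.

For each strategy profile, look for a profitable unilateral deviation.
(Concede, Concede): Side A can switch to Hold (3 → 3.7). Not NE.
(Concede, Hold): Side A can switch to Hold (2.5 → 3.7). Not NE.
(Concede, Push): Side B can switch to Concede (0.8 → 3.4). Not NE.
(Concede, Walk): Side A can switch to Hold (3.4 → 5.2). Not NE.
(Hold, Concede): Side A can switch to Push (3.7 → 3.9). Not NE.
(Hold, Hold): Side B can switch to Concede (2.3 → 3.4). Not NE.
(Hold, Push): Side A can switch to Concede (0.5 → 5.4). Not NE.
(Hold, Walk): Side B can switch to Concede (0.9 → 3.4). Not NE.
(Push, Concede): Side A can switch to Walk (3.9 → 5.2). Not NE.
(Push, Hold): Side A can switch to Concede (1.1 → 2.5). Not NE.
(Push, Push): Side A can switch to Concede (0.9 → 5.4). Not NE.
(Push, Walk): Side A can switch to Concede (0.4 → 3.4). Not NE.
(The remaining 8 profiles each have a profitable deviation by the same check.)

There is no pure-strategy Nash equilibrium.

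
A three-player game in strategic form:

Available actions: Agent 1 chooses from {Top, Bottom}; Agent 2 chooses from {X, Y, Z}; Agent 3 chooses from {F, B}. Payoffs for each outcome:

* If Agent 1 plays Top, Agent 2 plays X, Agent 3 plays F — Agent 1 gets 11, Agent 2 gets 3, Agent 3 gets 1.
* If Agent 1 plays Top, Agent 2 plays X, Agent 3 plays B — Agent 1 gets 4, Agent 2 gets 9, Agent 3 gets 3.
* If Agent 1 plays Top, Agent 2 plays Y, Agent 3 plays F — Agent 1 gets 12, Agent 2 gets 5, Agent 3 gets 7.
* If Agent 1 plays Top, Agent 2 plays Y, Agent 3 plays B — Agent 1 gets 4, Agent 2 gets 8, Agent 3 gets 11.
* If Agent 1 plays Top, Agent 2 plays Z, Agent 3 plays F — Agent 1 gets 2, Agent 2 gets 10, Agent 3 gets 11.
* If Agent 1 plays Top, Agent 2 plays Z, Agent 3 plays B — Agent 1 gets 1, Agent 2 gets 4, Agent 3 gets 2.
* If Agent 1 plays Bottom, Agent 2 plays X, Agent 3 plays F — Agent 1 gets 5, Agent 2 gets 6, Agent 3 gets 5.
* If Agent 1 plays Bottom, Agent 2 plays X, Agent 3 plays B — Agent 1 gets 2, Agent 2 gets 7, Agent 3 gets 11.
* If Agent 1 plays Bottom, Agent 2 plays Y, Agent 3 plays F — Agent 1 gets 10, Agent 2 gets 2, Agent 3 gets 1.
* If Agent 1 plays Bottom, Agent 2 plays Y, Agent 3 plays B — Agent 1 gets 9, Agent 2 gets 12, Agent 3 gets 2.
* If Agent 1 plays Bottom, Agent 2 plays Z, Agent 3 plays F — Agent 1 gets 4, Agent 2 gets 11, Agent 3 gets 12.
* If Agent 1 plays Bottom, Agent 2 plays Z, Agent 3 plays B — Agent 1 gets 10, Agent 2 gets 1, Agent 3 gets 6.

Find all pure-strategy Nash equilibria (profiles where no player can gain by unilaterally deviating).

(Top, X, B), (Bottom, Y, B), (Bottom, Z, F)

Agent 1 against (X, F): payoffs 11, 5 → best response Top.
Agent 1 against (X, B): payoffs 4, 2 → best response Top.
Agent 1 against (Y, F): payoffs 12, 10 → best response Top.
Agent 1 against (Y, B): payoffs 4, 9 → best response Bottom.
Agent 1 against (Z, F): payoffs 2, 4 → best response Bottom.
Agent 1 against (Z, B): payoffs 1, 10 → best response Bottom.
Agent 2 against (Top, F): payoffs 3, 5, 10 → best response Z.
Agent 2 against (Top, B): payoffs 9, 8, 4 → best response X.
Agent 2 against (Bottom, F): payoffs 6, 2, 11 → best response Z.
Agent 2 against (Bottom, B): payoffs 7, 12, 1 → best response Y.
Agent 3 against (Top, X): payoffs 1, 3 → best response B.
Agent 3 against (Top, Y): payoffs 7, 11 → best response B.
Agent 3 against (Top, Z): payoffs 11, 2 → best response F.
Agent 3 against (Bottom, X): payoffs 5, 11 → best response B.
Agent 3 against (Bottom, Y): payoffs 1, 2 → best response B.
Agent 3 against (Bottom, Z): payoffs 12, 6 → best response F.
Mutual best responses: (Top, X, B); (Bottom, Y, B); (Bottom, Z, F).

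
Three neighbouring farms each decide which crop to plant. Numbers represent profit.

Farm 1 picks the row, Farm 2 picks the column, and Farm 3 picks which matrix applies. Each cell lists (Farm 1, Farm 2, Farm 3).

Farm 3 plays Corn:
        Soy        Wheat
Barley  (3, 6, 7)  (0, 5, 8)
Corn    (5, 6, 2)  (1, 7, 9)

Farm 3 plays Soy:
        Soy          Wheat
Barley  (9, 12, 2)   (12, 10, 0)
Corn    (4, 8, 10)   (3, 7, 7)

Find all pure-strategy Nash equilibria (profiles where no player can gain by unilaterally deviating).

(Barley, Soy, Corn): Farm 1 can switch to Corn (3 → 5). Not NE.
(Barley, Soy, Soy): Farm 3 can switch to Corn (2 → 7). Not NE.
(Barley, Wheat, Corn): Farm 1 can switch to Corn (0 → 1). Not NE.
(Barley, Wheat, Soy): Farm 2 can switch to Soy (10 → 12). Not NE.
(Corn, Soy, Corn): Farm 2 can switch to Wheat (6 → 7). Not NE.
(Corn, Soy, Soy): Farm 1 can switch to Barley (4 → 9). Not NE.
(Corn, Wheat, Corn): Farm 1 gets 1, best alternative 0; Farm 2 gets 7, best alternative 6; Farm 3 gets 9, best alternative 7. No profitable deviation — NE.
(Corn, Wheat, Soy): Farm 1 can switch to Barley (3 → 12). Not NE.

Pure NE: (Corn, Wheat, Corn)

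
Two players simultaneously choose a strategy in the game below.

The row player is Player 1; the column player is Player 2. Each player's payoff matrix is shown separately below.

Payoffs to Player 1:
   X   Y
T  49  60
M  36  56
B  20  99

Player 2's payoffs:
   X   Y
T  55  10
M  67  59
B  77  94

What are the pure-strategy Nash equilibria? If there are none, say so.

The pure Nash equilibria are (T, X); (B, Y).

Player 1 against X: payoffs 49, 36, 20 → best response T.
Player 1 against Y: payoffs 60, 56, 99 → best response B.
Player 2 against T: payoffs 55, 10 → best response X.
Player 2 against M: payoffs 67, 59 → best response X.
Player 2 against B: payoffs 77, 94 → best response Y.
Mutual best responses: (T, X); (B, Y).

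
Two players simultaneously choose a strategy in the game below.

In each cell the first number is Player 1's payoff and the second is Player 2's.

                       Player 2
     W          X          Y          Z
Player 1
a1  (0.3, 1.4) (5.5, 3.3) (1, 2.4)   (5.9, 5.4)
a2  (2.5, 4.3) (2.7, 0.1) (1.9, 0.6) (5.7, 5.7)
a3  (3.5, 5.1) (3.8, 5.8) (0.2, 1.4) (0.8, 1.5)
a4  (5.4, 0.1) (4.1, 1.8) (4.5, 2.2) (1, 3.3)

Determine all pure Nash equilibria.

For each player, find the best response to each opponent profile; mutual best responses are the pure NE.
Player 1 against W: payoffs 0.3, 2.5, 3.5, 5.4 → best response a4.
Player 1 against X: payoffs 5.5, 2.7, 3.8, 4.1 → best response a1.
Player 1 against Y: payoffs 1, 1.9, 0.2, 4.5 → best response a4.
Player 1 against Z: payoffs 5.9, 5.7, 0.8, 1 → best response a1.
Player 2 against a1: payoffs 1.4, 3.3, 2.4, 5.4 → best response Z.
Player 2 against a2: payoffs 4.3, 0.1, 0.6, 5.7 → best response Z.
Player 2 against a3: payoffs 5.1, 5.8, 1.4, 1.5 → best response X.
Player 2 against a4: payoffs 0.1, 1.8, 2.2, 3.3 → best response Z.
Mutual best responses: (a1, Z).

Pure NE: (a1, Z)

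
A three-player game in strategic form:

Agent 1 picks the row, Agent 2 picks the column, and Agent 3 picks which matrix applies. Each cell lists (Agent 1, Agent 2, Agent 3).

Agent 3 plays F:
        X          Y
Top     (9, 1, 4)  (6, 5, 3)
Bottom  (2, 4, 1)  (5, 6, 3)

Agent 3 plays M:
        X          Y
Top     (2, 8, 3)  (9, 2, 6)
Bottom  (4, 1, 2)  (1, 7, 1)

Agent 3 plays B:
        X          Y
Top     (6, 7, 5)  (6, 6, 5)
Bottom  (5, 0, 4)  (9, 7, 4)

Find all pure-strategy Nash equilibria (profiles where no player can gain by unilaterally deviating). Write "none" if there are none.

Check each profile: it is a Nash equilibrium iff no player can strictly gain by switching unilaterally.
(Top, X, F): Agent 2 can switch to Y (1 → 5). Not NE.
(Top, X, M): Agent 1 can switch to Bottom (2 → 4). Not NE.
(Top, X, B): Agent 1 gets 6, best alternative 5; Agent 2 gets 7, best alternative 6; Agent 3 gets 5, best alternative 4. No profitable deviation — NE.
(Top, Y, F): Agent 3 can switch to M (3 → 6). Not NE.
(Top, Y, M): Agent 2 can switch to X (2 → 8). Not NE.
(Top, Y, B): Agent 1 can switch to Bottom (6 → 9). Not NE.
(Bottom, X, F): Agent 1 can switch to Top (2 → 9). Not NE.
(Bottom, X, M): Agent 2 can switch to Y (1 → 7). Not NE.
(Bottom, X, B): Agent 1 can switch to Top (5 → 6). Not NE.
(Bottom, Y, F): Agent 1 can switch to Top (5 → 6). Not NE.
(Bottom, Y, M): Agent 1 can switch to Top (1 → 9). Not NE.
(Bottom, Y, B): Agent 1 gets 9, best alternative 6; Agent 2 gets 7, best alternative 0; Agent 3 gets 4, best alternative 3. No profitable deviation — NE.

The pure Nash equilibria are (Top, X, B) and (Bottom, Y, B).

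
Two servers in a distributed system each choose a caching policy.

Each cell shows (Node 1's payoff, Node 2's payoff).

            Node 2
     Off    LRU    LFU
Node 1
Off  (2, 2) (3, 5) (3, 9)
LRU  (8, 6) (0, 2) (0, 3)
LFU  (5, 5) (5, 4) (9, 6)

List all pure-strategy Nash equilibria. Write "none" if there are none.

Node 1 against Off: payoffs 2, 8, 5 → best response LRU.
Node 1 against LRU: payoffs 3, 0, 5 → best response LFU.
Node 1 against LFU: payoffs 3, 0, 9 → best response LFU.
Node 2 against Off: payoffs 2, 5, 9 → best response LFU.
Node 2 against LRU: payoffs 6, 2, 3 → best response Off.
Node 2 against LFU: payoffs 5, 4, 6 → best response LFU.
Mutual best responses: (LRU, Off); (LFU, LFU).

The pure Nash equilibria are (LRU, Off), (LFU, LFU).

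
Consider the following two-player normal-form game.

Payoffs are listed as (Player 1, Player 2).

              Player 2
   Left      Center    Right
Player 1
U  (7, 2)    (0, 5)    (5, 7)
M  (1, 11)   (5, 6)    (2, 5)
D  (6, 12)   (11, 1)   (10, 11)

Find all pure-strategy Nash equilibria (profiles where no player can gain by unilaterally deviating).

No pure-strategy Nash equilibrium.

Player 1 against Left: payoffs 7, 1, 6 → best response U.
Player 1 against Center: payoffs 0, 5, 11 → best response D.
Player 1 against Right: payoffs 5, 2, 10 → best response D.
Player 2 against U: payoffs 2, 5, 7 → best response Right.
Player 2 against M: payoffs 11, 6, 5 → best response Left.
Player 2 against D: payoffs 12, 1, 11 → best response Left.
No profile is a mutual best response for all players.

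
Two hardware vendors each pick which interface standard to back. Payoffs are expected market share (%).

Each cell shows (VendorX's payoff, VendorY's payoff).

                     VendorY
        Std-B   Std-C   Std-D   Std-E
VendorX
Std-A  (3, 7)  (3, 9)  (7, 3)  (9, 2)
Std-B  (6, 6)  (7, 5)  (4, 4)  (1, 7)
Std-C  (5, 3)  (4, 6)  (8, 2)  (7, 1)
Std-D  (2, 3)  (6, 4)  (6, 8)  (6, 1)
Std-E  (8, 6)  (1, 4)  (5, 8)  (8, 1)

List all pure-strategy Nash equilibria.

There is no pure-strategy Nash equilibrium.

For each player, find the best response to each opponent profile; mutual best responses are the pure NE.
VendorX against Std-B: payoffs 3, 6, 5, 2, 8 → best response Std-E.
VendorX against Std-C: payoffs 3, 7, 4, 6, 1 → best response Std-B.
VendorX against Std-D: payoffs 7, 4, 8, 6, 5 → best response Std-C.
VendorX against Std-E: payoffs 9, 1, 7, 6, 8 → best response Std-A.
VendorY against Std-A: payoffs 7, 9, 3, 2 → best response Std-C.
VendorY against Std-B: payoffs 6, 5, 4, 7 → best response Std-E.
VendorY against Std-C: payoffs 3, 6, 2, 1 → best response Std-C.
VendorY against Std-D: payoffs 3, 4, 8, 1 → best response Std-D.
VendorY against Std-E: payoffs 6, 4, 8, 1 → best response Std-D.
No profile is a mutual best response for all players.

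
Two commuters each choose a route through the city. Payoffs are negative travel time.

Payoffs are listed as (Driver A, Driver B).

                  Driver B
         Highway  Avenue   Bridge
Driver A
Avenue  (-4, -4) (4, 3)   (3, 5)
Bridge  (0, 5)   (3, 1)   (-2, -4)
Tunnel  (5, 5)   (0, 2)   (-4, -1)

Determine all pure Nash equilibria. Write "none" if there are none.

(Avenue, Highway): Driver A can switch to Bridge (-4 → 0). Not NE.
(Avenue, Avenue): Driver B can switch to Bridge (3 → 5). Not NE.
(Avenue, Bridge): Driver A gets 3, best alternative -2; Driver B gets 5, best alternative 3. No profitable deviation — NE.
(Bridge, Highway): Driver A can switch to Tunnel (0 → 5). Not NE.
(Bridge, Avenue): Driver A can switch to Avenue (3 → 4). Not NE.
(Bridge, Bridge): Driver A can switch to Avenue (-2 → 3). Not NE.
(Tunnel, Highway): Driver A gets 5, best alternative 0; Driver B gets 5, best alternative 2. No profitable deviation — NE.
(Tunnel, Avenue): Driver A can switch to Avenue (0 → 4). Not NE.
(Tunnel, Bridge): Driver A can switch to Avenue (-4 → 3). Not NE.

(Avenue, Bridge), (Tunnel, Highway)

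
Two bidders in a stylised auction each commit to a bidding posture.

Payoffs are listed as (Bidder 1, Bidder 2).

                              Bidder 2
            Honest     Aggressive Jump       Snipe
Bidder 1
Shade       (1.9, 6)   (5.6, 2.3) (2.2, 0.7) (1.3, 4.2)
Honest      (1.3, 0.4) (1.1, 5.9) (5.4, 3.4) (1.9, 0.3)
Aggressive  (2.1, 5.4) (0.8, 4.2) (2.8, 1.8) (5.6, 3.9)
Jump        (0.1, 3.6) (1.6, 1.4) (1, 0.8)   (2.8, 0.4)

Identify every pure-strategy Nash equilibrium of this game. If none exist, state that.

The unique pure-strategy Nash equilibrium is (Aggressive, Honest).

Bidder 1 against Honest: payoffs 1.9, 1.3, 2.1, 0.1 → best response Aggressive.
Bidder 1 against Aggressive: payoffs 5.6, 1.1, 0.8, 1.6 → best response Shade.
Bidder 1 against Jump: payoffs 2.2, 5.4, 2.8, 1 → best response Honest.
Bidder 1 against Snipe: payoffs 1.3, 1.9, 5.6, 2.8 → best response Aggressive.
Bidder 2 against Shade: payoffs 6, 2.3, 0.7, 4.2 → best response Honest.
Bidder 2 against Honest: payoffs 0.4, 5.9, 3.4, 0.3 → best response Aggressive.
Bidder 2 against Aggressive: payoffs 5.4, 4.2, 1.8, 3.9 → best response Honest.
Bidder 2 against Jump: payoffs 3.6, 1.4, 0.8, 0.4 → best response Honest.
Mutual best responses: (Aggressive, Honest).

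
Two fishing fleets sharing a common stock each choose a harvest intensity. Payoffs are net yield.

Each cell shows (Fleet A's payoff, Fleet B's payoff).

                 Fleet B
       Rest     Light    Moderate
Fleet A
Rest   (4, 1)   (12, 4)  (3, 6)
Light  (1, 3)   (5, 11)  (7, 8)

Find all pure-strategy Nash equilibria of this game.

Fleet A against Rest: payoffs 4, 1 → best response Rest.
Fleet A against Light: payoffs 12, 5 → best response Rest.
Fleet A against Moderate: payoffs 3, 7 → best response Light.
Fleet B against Rest: payoffs 1, 4, 6 → best response Moderate.
Fleet B against Light: payoffs 3, 11, 8 → best response Light.
No profile is a mutual best response for all players.

none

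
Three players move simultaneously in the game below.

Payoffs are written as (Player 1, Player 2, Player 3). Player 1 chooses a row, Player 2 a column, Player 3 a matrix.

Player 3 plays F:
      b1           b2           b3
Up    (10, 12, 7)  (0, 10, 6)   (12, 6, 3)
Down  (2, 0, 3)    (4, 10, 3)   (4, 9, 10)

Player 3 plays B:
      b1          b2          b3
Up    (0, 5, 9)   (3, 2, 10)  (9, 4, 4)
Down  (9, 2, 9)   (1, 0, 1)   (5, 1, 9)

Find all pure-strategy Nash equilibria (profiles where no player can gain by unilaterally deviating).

(Down, b1, B) and (Down, b2, F)

Mark each player's best response to every combination of opponents' strategies; a profile where every player is best-responding is a pure Nash equilibrium.
Player 1 against (b1, F): payoffs 10, 2 → best response Up.
Player 1 against (b1, B): payoffs 0, 9 → best response Down.
Player 1 against (b2, F): payoffs 0, 4 → best response Down.
Player 1 against (b2, B): payoffs 3, 1 → best response Up.
Player 1 against (b3, F): payoffs 12, 4 → best response Up.
Player 1 against (b3, B): payoffs 9, 5 → best response Up.
Player 2 against (Up, F): payoffs 12, 10, 6 → best response b1.
Player 2 against (Up, B): payoffs 5, 2, 4 → best response b1.
Player 2 against (Down, F): payoffs 0, 10, 9 → best response b2.
Player 2 against (Down, B): payoffs 2, 0, 1 → best response b1.
Player 3 against (Up, b1): payoffs 7, 9 → best response B.
Player 3 against (Up, b2): payoffs 6, 10 → best response B.
Player 3 against (Up, b3): payoffs 3, 4 → best response B.
Player 3 against (Down, b1): payoffs 3, 9 → best response B.
Player 3 against (Down, b2): payoffs 3, 1 → best response F.
Player 3 against (Down, b3): payoffs 10, 9 → best response F.
Mutual best responses: (Down, b1, B); (Down, b2, F).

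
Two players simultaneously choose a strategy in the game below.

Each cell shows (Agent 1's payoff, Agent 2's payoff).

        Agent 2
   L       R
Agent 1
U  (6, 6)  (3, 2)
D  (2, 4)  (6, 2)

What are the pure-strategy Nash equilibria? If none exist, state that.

Agent 1 against L: payoffs 6, 2 → best response U.
Agent 1 against R: payoffs 3, 6 → best response D.
Agent 2 against U: payoffs 6, 2 → best response L.
Agent 2 against D: payoffs 4, 2 → best response L.
Mutual best responses: (U, L).

Pure NE: (U, L)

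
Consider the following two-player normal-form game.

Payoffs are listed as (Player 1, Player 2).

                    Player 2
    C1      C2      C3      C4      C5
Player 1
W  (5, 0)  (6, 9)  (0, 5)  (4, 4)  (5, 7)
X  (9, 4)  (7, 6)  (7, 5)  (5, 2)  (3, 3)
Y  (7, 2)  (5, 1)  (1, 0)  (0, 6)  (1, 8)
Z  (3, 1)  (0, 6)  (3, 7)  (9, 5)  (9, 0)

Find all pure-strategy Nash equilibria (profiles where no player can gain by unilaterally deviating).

Mark each player's best response to every combination of opponents' strategies; a profile where every player is best-responding is a pure Nash equilibrium.
Player 1 against C1: payoffs 5, 9, 7, 3 → best response X.
Player 1 against C2: payoffs 6, 7, 5, 0 → best response X.
Player 1 against C3: payoffs 0, 7, 1, 3 → best response X.
Player 1 against C4: payoffs 4, 5, 0, 9 → best response Z.
Player 1 against C5: payoffs 5, 3, 1, 9 → best response Z.
Player 2 against W: payoffs 0, 9, 5, 4, 7 → best response C2.
Player 2 against X: payoffs 4, 6, 5, 2, 3 → best response C2.
Player 2 against Y: payoffs 2, 1, 0, 6, 8 → best response C5.
Player 2 against Z: payoffs 1, 6, 7, 5, 0 → best response C3.
Mutual best responses: (X, C2).

The unique pure-strategy Nash equilibrium is (X, C2).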